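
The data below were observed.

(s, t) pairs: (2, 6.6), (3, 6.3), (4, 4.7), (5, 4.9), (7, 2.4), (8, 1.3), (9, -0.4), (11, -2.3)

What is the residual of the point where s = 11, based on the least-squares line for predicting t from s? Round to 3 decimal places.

n = 8, Σx = 49, Σy = 23.5, Σxy = 73.7, Σx² = 369
Sxx = Σx² − (Σx)²/n = 369 − 300.125 = 68.875
Sxy = Σxy − (Σx)(Σy)/n = 73.7 − 143.9375 = -70.2375
b = Sxy/Sxx = -70.2375/68.875 = -1.019782
a = ȳ − b·x̄ = 2.9375 − (-1.019782)·6.125 = 9.183666
ŷ(11) = 9.183666 + (-1.019782)·11 = -2.033938
residual = y − ŷ = -2.3 − (-2.033938) = -0.266062

-0.266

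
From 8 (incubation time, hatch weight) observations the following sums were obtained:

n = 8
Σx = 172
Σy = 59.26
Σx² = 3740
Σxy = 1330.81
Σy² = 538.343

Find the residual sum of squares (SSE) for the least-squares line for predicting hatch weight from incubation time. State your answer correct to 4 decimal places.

22.7755

Sxx = Σx² − (Σx)²/n = 3740 − 3698 = 42
Sxy = Σxy − (Σx)(Σy)/n = 1330.81 − 1274.09 = 56.72
Syy = Σy² − (Σy)²/n = 538.343 − 438.96845 = 99.37455
b = Sxy/Sxx = 56.72/42 = 1.350476
SSE = Syy − b·Sxy = 99.37455 − 1.350476·56.72 = 22.775540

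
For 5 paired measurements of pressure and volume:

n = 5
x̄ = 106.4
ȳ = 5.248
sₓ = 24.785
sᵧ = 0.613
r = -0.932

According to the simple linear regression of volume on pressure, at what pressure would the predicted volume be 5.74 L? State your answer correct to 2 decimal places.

b = r · sᵧ/sₓ = -0.932 · 0.613/24.785 = -0.023051
a = ȳ − b·x̄ = 5.248 − (-0.023051)·106.4 = 7.700613
Set a + b·x = 5.74: x = (5.74 − 7.700613) / (-0.023051) = 85.055910

85.06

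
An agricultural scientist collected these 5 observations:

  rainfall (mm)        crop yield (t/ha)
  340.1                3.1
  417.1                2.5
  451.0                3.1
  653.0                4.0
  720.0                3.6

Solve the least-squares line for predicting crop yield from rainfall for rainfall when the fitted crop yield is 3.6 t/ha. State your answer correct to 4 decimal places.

n = 5, Σx = 2581.2, Σy = 16.3, Σxy = 8699.16, Σx² = 1437850.42
Sxx = Σx² − (Σx)²/n = 1437850.42 − 1332518.688 = 105331.732
Sxy = Σxy − (Σx)(Σy)/n = 8699.16 − 8414.712 = 284.448
b = Sxy/Sxx = 284.448/105331.732 = 0.002700
a = ȳ − b·x̄ = 3.26 − 0.002700·516.24 = 1.865896
Set a + b·x = 3.6: x = (3.6 − 1.865896) / 0.002700 = 642.142762

642.1428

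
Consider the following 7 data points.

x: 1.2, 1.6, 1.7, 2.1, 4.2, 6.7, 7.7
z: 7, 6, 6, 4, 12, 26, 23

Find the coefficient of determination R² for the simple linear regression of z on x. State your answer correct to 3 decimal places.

0.911

n = 7, Σx = 25.2, Σy = 84, Σxy = 438.3, Σx² = 133.12, Σy² = 1486
Sxx = Σx² − (Σx)²/n = 133.12 − 90.72 = 42.4
Sxy = Σxy − (Σx)(Σy)/n = 438.3 − 302.4 = 135.9
Syy = Σy² − (Σy)²/n = 1486 − 1008 = 478
R² = Sxy²/(Sxx·Syy) = (135.9)²/(42.4·478) = 0.911266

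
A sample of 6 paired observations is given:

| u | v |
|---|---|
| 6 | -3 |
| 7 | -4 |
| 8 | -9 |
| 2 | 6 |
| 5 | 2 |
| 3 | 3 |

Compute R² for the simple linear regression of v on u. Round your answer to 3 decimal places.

n = 6, Σx = 31, Σy = -5, Σxy = -87, Σx² = 187, Σy² = 155
Sxx = Σx² − (Σx)²/n = 187 − 160.166667 = 26.833333
Sxy = Σxy − (Σx)(Σy)/n = -87 − (-25.833333) = -61.166667
Syy = Σy² − (Σy)²/n = 155 − 4.166667 = 150.833333
R² = Sxy²/(Sxx·Syy) = (-61.166667)²/(26.833333·150.833333) = 0.924395

0.924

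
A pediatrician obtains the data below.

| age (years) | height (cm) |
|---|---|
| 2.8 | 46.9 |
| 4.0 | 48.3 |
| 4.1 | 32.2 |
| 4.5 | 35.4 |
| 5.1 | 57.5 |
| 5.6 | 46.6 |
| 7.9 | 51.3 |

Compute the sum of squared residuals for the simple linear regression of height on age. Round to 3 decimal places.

n = 7, Σx = 34, Σy = 318.2, Σxy = 1575.32, Σx² = 180.68, Σy² = 14932
Sxx = Σx² − (Σx)²/n = 180.68 − 165.142857 = 15.537143
Sxy = Σxy − (Σx)(Σy)/n = 1575.32 − 1545.542857 = 29.777143
Syy = Σy² − (Σy)²/n = 14932 − 14464.462857 = 467.537143
b = Sxy/Sxx = 29.777143/15.537143 = 1.916513
SSE = Syy − b·Sxy = 467.537143 − 1.916513·29.777143 = 410.468849

410.469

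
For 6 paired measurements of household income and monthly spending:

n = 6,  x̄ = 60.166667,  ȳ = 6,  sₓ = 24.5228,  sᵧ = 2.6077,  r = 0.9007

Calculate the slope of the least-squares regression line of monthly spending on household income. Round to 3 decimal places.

b = r · sᵧ/sₓ = 0.9007 · 2.6077/24.5228 = 0.095778

0.096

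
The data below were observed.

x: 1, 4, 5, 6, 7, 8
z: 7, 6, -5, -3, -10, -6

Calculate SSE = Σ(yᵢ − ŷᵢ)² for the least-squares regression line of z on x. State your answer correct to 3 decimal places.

61.211

n = 6, Σx = 31, Σy = -11, Σxy = -130, Σx² = 191, Σy² = 255
Sxx = Σx² − (Σx)²/n = 191 − 160.166667 = 30.833333
Sxy = Σxy − (Σx)(Σy)/n = -130 − (-56.833333) = -73.166667
Syy = Σy² − (Σy)²/n = 255 − 20.166667 = 234.833333
b = Sxy/Sxx = -73.166667/30.833333 = -2.372973
SSE = Syy − b·Sxy = 234.833333 − (-2.372973)·(-73.166667) = 61.210811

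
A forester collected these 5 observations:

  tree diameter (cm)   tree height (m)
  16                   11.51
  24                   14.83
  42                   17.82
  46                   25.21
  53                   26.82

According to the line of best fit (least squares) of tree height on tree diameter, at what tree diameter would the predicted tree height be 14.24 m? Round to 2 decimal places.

23.71

n = 5, Σx = 181, Σy = 96.19, Σxy = 3869.64, Σx² = 7521
Sxx = Σx² − (Σx)²/n = 7521 − 6552.2 = 968.8
Sxy = Σxy − (Σx)(Σy)/n = 3869.64 − 3482.078 = 387.562
b = Sxy/Sxx = 387.562/968.8 = 0.400043
a = ȳ − b·x̄ = 19.238 − 0.400043·36.2 = 4.756431
Set a + b·x = 14.24: x = (14.24 − 4.756431) / 0.400043 = 23.706354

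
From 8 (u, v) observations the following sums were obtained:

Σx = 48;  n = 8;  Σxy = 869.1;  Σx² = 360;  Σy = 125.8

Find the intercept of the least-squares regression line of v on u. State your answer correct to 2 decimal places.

6.20

Sxx = Σx² − (Σx)²/n = 360 − 288 = 72
Sxy = Σxy − (Σx)(Σy)/n = 869.1 − 754.8 = 114.3
b = Sxy/Sxx = 114.3/72 = 1.5875
a = ȳ − b·x̄ = 15.725 − 1.5875·6 = 6.2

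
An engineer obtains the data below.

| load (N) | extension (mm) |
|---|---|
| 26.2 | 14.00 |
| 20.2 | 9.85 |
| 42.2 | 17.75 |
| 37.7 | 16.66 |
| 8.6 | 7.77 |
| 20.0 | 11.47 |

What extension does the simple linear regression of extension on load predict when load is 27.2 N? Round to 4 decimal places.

n = 6, Σx = 154.9, Σy = 77.5, Σxy = 2239.124, Σx² = 4770.57
Sxx = Σx² − (Σx)²/n = 4770.57 − 3999.001667 = 771.568333
Sxy = Σxy − (Σx)(Σy)/n = 2239.124 − 2000.791667 = 238.332333
b = Sxy/Sxx = 238.332333/771.568333 = 0.308893
a = ȳ − b·x̄ = 12.916667 − 0.308893·25.816667 = 4.942070
ŷ(27.2) = a + b·27.2 = 4.942070 + 0.308893·27.2 = 13.343969

13.3440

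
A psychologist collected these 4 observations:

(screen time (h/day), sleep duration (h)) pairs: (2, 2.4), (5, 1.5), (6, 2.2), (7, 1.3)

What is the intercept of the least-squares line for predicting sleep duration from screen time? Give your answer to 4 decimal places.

n = 4, Σx = 20, Σy = 7.4, Σxy = 34.6, Σx² = 114
Sxx = Σx² − (Σx)²/n = 114 − 100 = 14
Sxy = Σxy − (Σx)(Σy)/n = 34.6 − 37 = -2.4
b = Sxy/Sxx = -2.4/14 = -0.171429
a = ȳ − b·x̄ = 1.85 − (-0.171429)·5 = 2.707143

2.7071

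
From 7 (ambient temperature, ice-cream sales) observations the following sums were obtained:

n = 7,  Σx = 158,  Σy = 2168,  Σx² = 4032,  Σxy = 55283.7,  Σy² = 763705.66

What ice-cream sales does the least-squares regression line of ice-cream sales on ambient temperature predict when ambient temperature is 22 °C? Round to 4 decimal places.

Sxx = Σx² − (Σx)²/n = 4032 − 3566.285714 = 465.714286
Sxy = Σxy − (Σx)(Σy)/n = 55283.7 − 48934.857143 = 6348.842857
b = Sxy/Sxx = 6348.842857/465.714286 = 13.632485
a = ȳ − b·x̄ = 309.714286 − 13.632485·22.571429 = 2.009632
ŷ(22) = a + b·22 = 2.009632 + 13.632485·22 = 301.924294

301.9243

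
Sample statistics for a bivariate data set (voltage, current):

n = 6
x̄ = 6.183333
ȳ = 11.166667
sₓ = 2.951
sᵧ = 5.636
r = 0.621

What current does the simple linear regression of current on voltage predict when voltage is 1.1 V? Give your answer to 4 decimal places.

b = r · sᵧ/sₓ = 0.621 · 5.636/2.951 = 1.186024
a = ȳ − b·x̄ = 11.166667 − 1.186024·6.183333 = 3.833087
ŷ(1.1) = a + b·1.1 = 3.833087 + 1.186024·1.1 = 5.137713

5.1377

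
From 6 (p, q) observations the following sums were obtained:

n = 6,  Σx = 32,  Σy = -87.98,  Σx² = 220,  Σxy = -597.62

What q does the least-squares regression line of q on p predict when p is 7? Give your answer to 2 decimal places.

-19.00

Sxx = Σx² − (Σx)²/n = 220 − 170.666667 = 49.333333
Sxy = Σxy − (Σx)(Σy)/n = -597.62 − (-469.226667) = -128.393333
b = Sxy/Sxx = -128.393333/49.333333 = -2.602568
a = ȳ − b·x̄ = -14.663333 − (-2.602568)·5.333333 = -0.782973
ŷ(7) = a + b·7 = -0.782973 + (-2.602568)·7 = -19.000946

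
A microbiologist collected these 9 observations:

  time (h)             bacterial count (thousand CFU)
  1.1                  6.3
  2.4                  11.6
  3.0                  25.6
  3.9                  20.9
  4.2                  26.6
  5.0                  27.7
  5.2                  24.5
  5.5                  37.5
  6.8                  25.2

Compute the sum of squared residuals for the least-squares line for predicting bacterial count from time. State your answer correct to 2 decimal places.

n = 9, Σx = 37.1, Σy = 205.9, Σxy = 948.31, Σx² = 177.35, Σy² = 5382.81
Sxx = Σx² − (Σx)²/n = 177.35 − 152.934444 = 24.415556
Sxy = Σxy − (Σx)(Σy)/n = 948.31 − 848.765556 = 99.544444
Syy = Σy² − (Σy)²/n = 5382.81 − 4710.534444 = 672.275556
b = Sxy/Sxx = 99.544444/24.415556 = 4.077091
SSE = Syy − b·Sxy = 672.275556 − 4.077091·99.544444 = 266.423786

266.42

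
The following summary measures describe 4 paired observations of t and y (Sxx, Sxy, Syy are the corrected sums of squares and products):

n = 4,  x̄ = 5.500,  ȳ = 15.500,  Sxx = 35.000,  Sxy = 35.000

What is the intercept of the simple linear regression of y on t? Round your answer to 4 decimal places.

b = Sxy/Sxx = 35/35 = 1
a = ȳ − b·x̄ = 15.5 − 1·5.5 = 10

10.0000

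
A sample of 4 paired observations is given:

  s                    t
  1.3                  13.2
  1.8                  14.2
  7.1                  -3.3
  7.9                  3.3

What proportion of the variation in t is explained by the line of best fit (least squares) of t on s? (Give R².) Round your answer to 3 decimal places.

n = 4, Σx = 18.1, Σy = 27.4, Σxy = 45.36, Σx² = 117.75, Σy² = 397.66
Sxx = Σx² − (Σx)²/n = 117.75 − 81.9025 = 35.8475
Sxy = Σxy − (Σx)(Σy)/n = 45.36 − 123.985 = -78.625
Syy = Σy² − (Σy)²/n = 397.66 − 187.69 = 209.97
R² = Sxy²/(Sxx·Syy) = (-78.625)²/(35.8475·209.97) = 0.821306

0.821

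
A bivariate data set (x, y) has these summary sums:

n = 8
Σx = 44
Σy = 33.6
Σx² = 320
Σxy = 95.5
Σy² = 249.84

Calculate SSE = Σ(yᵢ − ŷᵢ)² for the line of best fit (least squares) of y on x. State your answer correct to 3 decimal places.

6.483

Sxx = Σx² − (Σx)²/n = 320 − 242 = 78
Sxy = Σxy − (Σx)(Σy)/n = 95.5 − 184.8 = -89.3
Syy = Σy² − (Σy)²/n = 249.84 − 141.12 = 108.72
b = Sxy/Sxx = -89.3/78 = -1.144872
SSE = Syy − b·Sxy = 108.72 − (-1.144872)·(-89.3) = 6.482949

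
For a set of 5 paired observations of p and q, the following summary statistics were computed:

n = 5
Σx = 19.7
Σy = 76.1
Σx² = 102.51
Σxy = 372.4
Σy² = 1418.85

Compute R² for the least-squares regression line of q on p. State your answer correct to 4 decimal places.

0.8117

Sxx = Σx² − (Σx)²/n = 102.51 − 77.618 = 24.892
Sxy = Σxy − (Σx)(Σy)/n = 372.4 − 299.834 = 72.566
Syy = Σy² − (Σy)²/n = 1418.85 − 1158.242 = 260.608
R² = Sxy²/(Sxx·Syy) = (72.566)²/(24.892·260.608) = 0.811744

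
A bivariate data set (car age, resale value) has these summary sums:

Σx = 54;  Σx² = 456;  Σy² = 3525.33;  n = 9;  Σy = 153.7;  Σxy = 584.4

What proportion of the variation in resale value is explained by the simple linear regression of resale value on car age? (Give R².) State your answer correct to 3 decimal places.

0.960

Sxx = Σx² − (Σx)²/n = 456 − 324 = 132
Sxy = Σxy − (Σx)(Σy)/n = 584.4 − 922.2 = -337.8
Syy = Σy² − (Σy)²/n = 3525.33 − 2624.854444 = 900.475556
R² = Sxy²/(Sxx·Syy) = (-337.8)²/(132·900.475556) = 0.960005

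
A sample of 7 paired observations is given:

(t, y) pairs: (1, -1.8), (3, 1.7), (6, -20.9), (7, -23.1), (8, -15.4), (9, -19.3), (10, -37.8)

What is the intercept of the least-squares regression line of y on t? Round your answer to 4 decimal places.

5.7180

n = 7, Σx = 44, Σy = -116.6, Σxy = -958.7, Σx² = 340
Sxx = Σx² − (Σx)²/n = 340 − 276.571429 = 63.428571
Sxy = Σxy − (Σx)(Σy)/n = -958.7 − (-732.914286) = -225.785714
b = Sxy/Sxx = -225.785714/63.428571 = -3.559685
a = ȳ − b·x̄ = -16.657143 − (-3.559685)·6.285714 = 5.718018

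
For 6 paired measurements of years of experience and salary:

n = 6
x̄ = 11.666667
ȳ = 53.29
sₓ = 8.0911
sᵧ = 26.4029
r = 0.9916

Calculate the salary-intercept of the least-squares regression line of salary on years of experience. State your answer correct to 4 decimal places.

b = r · sᵧ/sₓ = 0.9916 · 26.4029/8.0911 = 3.235792
a = ȳ − b·x̄ = 53.29 − 3.235792·11.666667 = 15.539094

15.5391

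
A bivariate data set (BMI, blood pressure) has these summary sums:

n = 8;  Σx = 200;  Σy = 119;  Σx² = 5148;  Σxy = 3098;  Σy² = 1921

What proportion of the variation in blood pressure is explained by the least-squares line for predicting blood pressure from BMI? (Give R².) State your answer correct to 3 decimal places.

0.678

Sxx = Σx² − (Σx)²/n = 5148 − 5000 = 148
Sxy = Σxy − (Σx)(Σy)/n = 3098 − 2975 = 123
Syy = Σy² − (Σy)²/n = 1921 − 1770.125 = 150.875
R² = Sxy²/(Sxx·Syy) = (123)²/(148·150.875) = 0.677534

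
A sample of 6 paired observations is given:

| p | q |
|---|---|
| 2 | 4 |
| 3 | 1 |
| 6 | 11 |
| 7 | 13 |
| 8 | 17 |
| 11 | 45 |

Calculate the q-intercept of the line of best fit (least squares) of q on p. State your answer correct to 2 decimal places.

-11.58

n = 6, Σx = 37, Σy = 91, Σxy = 799, Σx² = 283
Sxx = Σx² − (Σx)²/n = 283 − 228.166667 = 54.833333
Sxy = Σxy − (Σx)(Σy)/n = 799 − 561.166667 = 237.833333
b = Sxy/Sxx = 237.833333/54.833333 = 4.337386
a = ȳ − b·x̄ = 15.166667 − 4.337386·6.166667 = -11.580547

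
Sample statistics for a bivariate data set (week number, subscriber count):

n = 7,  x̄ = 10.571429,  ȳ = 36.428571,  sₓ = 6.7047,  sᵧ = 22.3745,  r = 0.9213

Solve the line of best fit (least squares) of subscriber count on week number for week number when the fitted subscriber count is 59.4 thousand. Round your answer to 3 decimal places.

18.043

b = r · sᵧ/sₓ = 0.9213 · 22.3745/6.7047 = 3.074504
a = ȳ − b·x̄ = 36.428571 − 3.074504·10.571429 = 3.926670
Set a + b·x = 59.4: x = (59.4 − 3.926670) / 3.074504 = 18.043018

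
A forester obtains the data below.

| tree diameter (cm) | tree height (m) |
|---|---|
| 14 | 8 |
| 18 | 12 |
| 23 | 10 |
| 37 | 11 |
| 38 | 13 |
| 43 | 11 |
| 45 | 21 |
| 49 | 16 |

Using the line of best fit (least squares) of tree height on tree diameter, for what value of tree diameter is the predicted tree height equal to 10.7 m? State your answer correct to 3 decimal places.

n = 8, Σx = 267, Σy = 102, Σxy = 3661, Σx² = 10137
Sxx = Σx² − (Σx)²/n = 10137 − 8911.125 = 1225.875
Sxy = Σxy − (Σx)(Σy)/n = 3661 − 3404.25 = 256.75
b = Sxy/Sxx = 256.75/1225.875 = 0.209442
a = ȳ − b·x̄ = 12.75 − 0.209442·33.375 = 5.759865
Set a + b·x = 10.7: x = (10.7 − 5.759865) / 0.209442 = 23.587098

23.587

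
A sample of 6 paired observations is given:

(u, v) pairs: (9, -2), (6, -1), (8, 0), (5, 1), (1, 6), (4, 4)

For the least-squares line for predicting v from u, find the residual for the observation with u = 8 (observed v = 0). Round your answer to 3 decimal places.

n = 6, Σx = 33, Σy = 8, Σxy = 3, Σx² = 223
Sxx = Σx² − (Σx)²/n = 223 − 181.5 = 41.5
Sxy = Σxy − (Σx)(Σy)/n = 3 − 44 = -41
b = Sxy/Sxx = -41/41.5 = -0.987952
a = ȳ − b·x̄ = 1.333333 − (-0.987952)·5.5 = 6.767068
ŷ(8) = 6.767068 + (-0.987952)·8 = -1.136546
residual = y − ŷ = 0 − (-1.136546) = 1.136546

1.137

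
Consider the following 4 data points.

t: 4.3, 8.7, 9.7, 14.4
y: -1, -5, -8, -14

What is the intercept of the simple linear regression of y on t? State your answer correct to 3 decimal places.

5.114

n = 4, Σx = 37.1, Σy = -28, Σxy = -327, Σx² = 395.63
Sxx = Σx² − (Σx)²/n = 395.63 − 344.1025 = 51.5275
Sxy = Σxy − (Σx)(Σy)/n = -327 − (-259.7) = -67.3
b = Sxy/Sxx = -67.3/51.5275 = -1.306099
a = ȳ − b·x̄ = -7 − (-1.306099)·9.275 = 5.114065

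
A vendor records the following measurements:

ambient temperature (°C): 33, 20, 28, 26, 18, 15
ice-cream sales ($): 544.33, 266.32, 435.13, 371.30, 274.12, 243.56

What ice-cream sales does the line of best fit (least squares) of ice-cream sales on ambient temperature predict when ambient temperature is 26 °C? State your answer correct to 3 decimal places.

400.787

n = 6, Σx = 140, Σy = 2134.76, Σxy = 53714.29, Σx² = 3498
Sxx = Σx² − (Σx)²/n = 3498 − 3266.666667 = 231.333333
Sxy = Σxy − (Σx)(Σy)/n = 53714.29 − 49811.066667 = 3903.223333
b = Sxy/Sxx = 3903.223333/231.333333 = 16.872723
a = ȳ − b·x̄ = 355.793333 − 16.872723·23.333333 = -37.903545
ŷ(26) = a + b·26 = -37.903545 + 16.872723·26 = 400.787262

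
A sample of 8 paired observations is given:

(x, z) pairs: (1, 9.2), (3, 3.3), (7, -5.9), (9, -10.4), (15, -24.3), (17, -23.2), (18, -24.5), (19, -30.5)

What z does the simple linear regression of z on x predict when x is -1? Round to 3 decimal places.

11.479

n = 8, Σx = 89, Σy = -106.3, Σxy = -1895.2, Σx² = 1339
Sxx = Σx² − (Σx)²/n = 1339 − 990.125 = 348.875
Sxy = Σxy − (Σx)(Σy)/n = -1895.2 − (-1182.5875) = -712.6125
b = Sxy/Sxx = -712.6125/348.875 = -2.042601
a = ȳ − b·x̄ = -13.2875 − (-2.042601)·11.125 = 9.436439
ŷ(-1) = a + b·-1 = 9.436439 + (-2.042601)·(-1) = 11.479040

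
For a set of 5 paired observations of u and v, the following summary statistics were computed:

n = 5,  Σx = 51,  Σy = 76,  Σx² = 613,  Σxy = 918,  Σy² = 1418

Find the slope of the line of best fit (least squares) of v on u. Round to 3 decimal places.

1.539

Sxx = Σx² − (Σx)²/n = 613 − 520.2 = 92.8
Sxy = Σxy − (Σx)(Σy)/n = 918 − 775.2 = 142.8
b = Sxy/Sxx = 142.8/92.8 = 1.538793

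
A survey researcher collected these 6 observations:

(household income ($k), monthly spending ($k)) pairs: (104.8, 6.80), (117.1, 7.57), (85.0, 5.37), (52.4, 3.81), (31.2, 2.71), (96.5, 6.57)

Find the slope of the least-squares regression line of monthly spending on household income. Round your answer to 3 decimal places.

0.057

n = 6, Σx = 487, Σy = 32.83, Σxy = 2973.738, Σx² = 44951.9
Sxx = Σx² − (Σx)²/n = 44951.9 − 39528.166667 = 5423.733333
Sxy = Σxy − (Σx)(Σy)/n = 2973.738 − 2664.701667 = 309.036333
b = Sxy/Sxx = 309.036333/5423.733333 = 0.056979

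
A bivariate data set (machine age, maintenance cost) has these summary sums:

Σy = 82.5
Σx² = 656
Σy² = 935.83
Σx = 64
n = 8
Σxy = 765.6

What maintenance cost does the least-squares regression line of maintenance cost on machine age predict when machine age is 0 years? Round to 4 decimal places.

Sxx = Σx² − (Σx)²/n = 656 − 512 = 144
Sxy = Σxy − (Σx)(Σy)/n = 765.6 − 660 = 105.6
b = Sxy/Sxx = 105.6/144 = 0.733333
a = ȳ − b·x̄ = 10.3125 − 0.733333·8 = 4.445833
ŷ(0) = a + b·0 = 4.445833 + 0.733333·0 = 4.445833

4.4458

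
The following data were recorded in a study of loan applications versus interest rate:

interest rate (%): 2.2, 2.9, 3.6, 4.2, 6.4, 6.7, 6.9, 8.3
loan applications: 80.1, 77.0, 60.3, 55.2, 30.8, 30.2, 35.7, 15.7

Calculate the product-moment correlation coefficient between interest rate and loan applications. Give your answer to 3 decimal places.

-0.986

n = 8, Σx = 41.2, Σy = 385, Σxy = 1624.54, Σx² = 246.2, Σy² = 22409.8
Sxx = Σx² − (Σx)²/n = 246.2 − 212.18 = 34.02
Sxy = Σxy − (Σx)(Σy)/n = 1624.54 − 1982.75 = -358.21
Syy = Σy² − (Σy)²/n = 22409.8 − 18528.125 = 3881.675
r = Sxy/√(Sxx·Syy) = -358.21/√(132054.5835) = -358.21/363.393153 = -0.985737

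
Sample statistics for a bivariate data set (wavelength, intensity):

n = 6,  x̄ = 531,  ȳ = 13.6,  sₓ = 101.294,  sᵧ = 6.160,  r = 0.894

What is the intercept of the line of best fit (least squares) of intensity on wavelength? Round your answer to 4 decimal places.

-15.2688

b = r · sᵧ/sₓ = 0.894 · 6.16/101.294 = 0.054367
a = ȳ − b·x̄ = 13.6 − 0.054367·531 = -15.268820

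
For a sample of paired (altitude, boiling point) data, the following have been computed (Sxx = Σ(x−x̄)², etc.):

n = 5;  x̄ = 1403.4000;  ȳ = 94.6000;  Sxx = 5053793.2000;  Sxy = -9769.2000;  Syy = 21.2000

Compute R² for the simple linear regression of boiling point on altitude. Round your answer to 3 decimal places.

0.891

R² = Sxy²/(Sxx·Syy) = (-9769.2)²/(5053793.2·21.2) = 0.890768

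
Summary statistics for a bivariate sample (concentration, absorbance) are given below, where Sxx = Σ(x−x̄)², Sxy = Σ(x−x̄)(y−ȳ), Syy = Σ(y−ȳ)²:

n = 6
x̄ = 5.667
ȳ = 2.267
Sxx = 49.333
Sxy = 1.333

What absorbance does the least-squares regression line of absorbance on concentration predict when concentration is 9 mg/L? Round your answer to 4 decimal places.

b = Sxy/Sxx = 1.333/49.333 = 0.027020
a = ȳ − b·x̄ = 2.267 − 0.027020·5.667 = 2.113875
ŷ(9) = a + b·9 = 2.113875 + 0.027020·9 = 2.357059

2.3571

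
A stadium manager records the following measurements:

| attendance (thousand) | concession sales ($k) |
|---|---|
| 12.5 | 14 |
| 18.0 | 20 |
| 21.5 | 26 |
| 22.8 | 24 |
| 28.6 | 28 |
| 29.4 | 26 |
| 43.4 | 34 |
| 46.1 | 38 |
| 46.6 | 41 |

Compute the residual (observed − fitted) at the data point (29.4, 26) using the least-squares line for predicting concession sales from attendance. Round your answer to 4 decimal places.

n = 9, Σx = 268.9, Σy = 251, Σxy = 8344.4, Σx² = 9324.99
Sxx = Σx² − (Σx)²/n = 9324.99 − 8034.134444 = 1290.855556
Sxy = Σxy − (Σx)(Σy)/n = 8344.4 − 7499.322222 = 845.077778
b = Sxy/Sxx = 845.077778/1290.855556 = 0.654665
a = ȳ − b·x̄ = 27.888889 − 0.654665·29.877778 = 8.328958
ŷ(29.4) = 8.328958 + 0.654665·29.4 = 27.576105
residual = y − ŷ = 26 − 27.576105 = -1.576105

-1.5761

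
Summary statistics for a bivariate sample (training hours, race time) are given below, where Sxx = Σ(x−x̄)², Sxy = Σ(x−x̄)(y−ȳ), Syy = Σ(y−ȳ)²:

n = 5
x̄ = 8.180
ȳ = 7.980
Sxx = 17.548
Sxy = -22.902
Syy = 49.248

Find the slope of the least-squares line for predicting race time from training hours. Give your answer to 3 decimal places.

-1.305

b = Sxy/Sxx = -22.902/17.548 = -1.305106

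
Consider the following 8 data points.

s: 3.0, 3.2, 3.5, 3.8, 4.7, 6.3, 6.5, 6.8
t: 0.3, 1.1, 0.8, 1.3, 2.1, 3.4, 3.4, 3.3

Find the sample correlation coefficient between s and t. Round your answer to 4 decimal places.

0.9819

n = 8, Σx = 37.8, Σy = 15.7, Σxy = 87.99, Σx² = 196.2, Σy² = 42.05
Sxx = Σx² − (Σx)²/n = 196.2 − 178.605 = 17.595
Sxy = Σxy − (Σx)(Σy)/n = 87.99 − 74.1825 = 13.8075
Syy = Σy² − (Σy)²/n = 42.05 − 30.81125 = 11.23875
r = Sxy/√(Sxx·Syy) = 13.8075/√(197.745806) = 13.8075/14.062212 = 0.981887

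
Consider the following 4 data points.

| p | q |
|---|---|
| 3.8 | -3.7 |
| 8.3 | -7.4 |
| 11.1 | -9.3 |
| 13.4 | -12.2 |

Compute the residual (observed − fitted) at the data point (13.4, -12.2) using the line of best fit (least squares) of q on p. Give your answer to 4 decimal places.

-0.4067

n = 4, Σx = 36.6, Σy = -32.6, Σxy = -342.19, Σx² = 386.1
Sxx = Σx² − (Σx)²/n = 386.1 − 334.89 = 51.21
Sxy = Σxy − (Σx)(Σy)/n = -342.19 − (-298.29) = -43.9
b = Sxy/Sxx = -43.9/51.21 = -0.857254
a = ȳ − b·x̄ = -8.15 − (-0.857254)·9.15 = -0.306122
ŷ(13.4) = -0.306122 + (-0.857254)·13.4 = -11.793331
residual = y − ŷ = -12.2 − (-11.793331) = -0.406669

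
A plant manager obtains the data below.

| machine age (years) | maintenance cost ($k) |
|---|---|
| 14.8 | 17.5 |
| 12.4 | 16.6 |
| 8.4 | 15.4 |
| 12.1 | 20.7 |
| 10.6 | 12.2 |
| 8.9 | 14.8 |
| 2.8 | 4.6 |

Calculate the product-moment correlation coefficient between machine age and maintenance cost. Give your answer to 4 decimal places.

n = 7, Σx = 70, Σy = 101.8, Σxy = 1118.59, Σx² = 789.18, Σy² = 1636.5
Sxx = Σx² − (Σx)²/n = 789.18 − 700 = 89.18
Sxy = Σxy − (Σx)(Σy)/n = 1118.59 − 1018 = 100.59
Syy = Σy² − (Σy)²/n = 1636.5 − 1480.462857 = 156.037143
r = Sxy/√(Sxx·Syy) = 100.59/√(13915.3924) = 100.59/117.963521 = 0.852721

0.8527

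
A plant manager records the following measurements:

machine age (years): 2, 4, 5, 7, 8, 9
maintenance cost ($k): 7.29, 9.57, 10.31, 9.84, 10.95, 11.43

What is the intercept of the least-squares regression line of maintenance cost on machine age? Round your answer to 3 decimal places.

n = 6, Σx = 35, Σy = 59.39, Σxy = 363.76, Σx² = 239
Sxx = Σx² − (Σx)²/n = 239 − 204.166667 = 34.833333
Sxy = Σxy − (Σx)(Σy)/n = 363.76 − 346.441667 = 17.318333
b = Sxy/Sxx = 17.318333/34.833333 = 0.497177
a = ȳ − b·x̄ = 9.898333 − 0.497177·5.833333 = 6.998134

6.998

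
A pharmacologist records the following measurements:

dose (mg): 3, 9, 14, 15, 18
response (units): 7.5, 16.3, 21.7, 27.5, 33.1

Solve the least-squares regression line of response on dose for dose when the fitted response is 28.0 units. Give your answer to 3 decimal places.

15.904

n = 5, Σx = 59, Σy = 106.1, Σxy = 1481.3, Σx² = 835
Sxx = Σx² − (Σx)²/n = 835 − 696.2 = 138.8
Sxy = Σxy − (Σx)(Σy)/n = 1481.3 − 1251.98 = 229.32
b = Sxy/Sxx = 229.32/138.8 = 1.652161
a = ȳ − b·x̄ = 21.22 − 1.652161·11.8 = 1.724496
Set a + b·x = 28.0: x = (28.0 − 1.724496) / 1.652161 = 15.903715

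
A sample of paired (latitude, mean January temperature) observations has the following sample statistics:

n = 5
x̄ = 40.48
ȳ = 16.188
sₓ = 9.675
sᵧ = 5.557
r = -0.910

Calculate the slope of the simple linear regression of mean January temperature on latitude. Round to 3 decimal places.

b = r · sᵧ/sₓ = -0.91 · 5.557/9.675 = -0.522674

-0.523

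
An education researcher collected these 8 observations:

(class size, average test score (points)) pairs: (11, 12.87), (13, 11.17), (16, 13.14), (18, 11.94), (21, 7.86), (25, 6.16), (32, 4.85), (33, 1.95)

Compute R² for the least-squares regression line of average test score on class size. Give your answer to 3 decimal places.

0.887

n = 8, Σx = 169, Σy = 69.94, Σxy = 1250.55, Σx² = 4049, Σy² = 732.6792
Sxx = Σx² − (Σx)²/n = 4049 − 3570.125 = 478.875
Sxy = Σxy − (Σx)(Σy)/n = 1250.55 − 1477.4825 = -226.9325
Syy = Σy² − (Σy)²/n = 732.6792 − 611.45045 = 121.22875
R² = Sxy²/(Sxx·Syy) = (-226.9325)²/(478.875·121.22875) = 0.887086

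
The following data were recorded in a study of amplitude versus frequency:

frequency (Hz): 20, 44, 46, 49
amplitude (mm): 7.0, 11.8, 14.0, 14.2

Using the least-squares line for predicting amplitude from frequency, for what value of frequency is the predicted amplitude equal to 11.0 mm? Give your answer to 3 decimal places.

n = 4, Σx = 159, Σy = 47, Σxy = 1999, Σx² = 6853
Sxx = Σx² − (Σx)²/n = 6853 − 6320.25 = 532.75
Sxy = Σxy − (Σx)(Σy)/n = 1999 − 1868.25 = 130.75
b = Sxy/Sxx = 130.75/532.75 = 0.245425
a = ȳ − b·x̄ = 11.75 − 0.245425·39.75 = 1.994369
Set a + b·x = 11.0: x = (11.0 − 1.994369) / 0.245425 = 36.694073

36.694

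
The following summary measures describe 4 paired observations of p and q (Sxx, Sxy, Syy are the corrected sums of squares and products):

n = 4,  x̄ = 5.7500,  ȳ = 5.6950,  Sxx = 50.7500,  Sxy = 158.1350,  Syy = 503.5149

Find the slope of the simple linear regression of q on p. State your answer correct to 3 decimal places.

b = Sxy/Sxx = 158.135/50.75 = 3.115961

3.116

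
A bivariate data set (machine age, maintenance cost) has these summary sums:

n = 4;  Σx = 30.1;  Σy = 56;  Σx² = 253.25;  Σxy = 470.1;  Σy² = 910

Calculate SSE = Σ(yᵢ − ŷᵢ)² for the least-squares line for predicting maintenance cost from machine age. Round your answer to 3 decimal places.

Sxx = Σx² − (Σx)²/n = 253.25 − 226.5025 = 26.7475
Sxy = Σxy − (Σx)(Σy)/n = 470.1 − 421.4 = 48.7
Syy = Σy² − (Σy)²/n = 910 − 784 = 126
b = Sxy/Sxx = 48.7/26.7475 = 1.820731
SSE = Syy − b·Sxy = 126 − 1.820731·48.7 = 37.330405

37.330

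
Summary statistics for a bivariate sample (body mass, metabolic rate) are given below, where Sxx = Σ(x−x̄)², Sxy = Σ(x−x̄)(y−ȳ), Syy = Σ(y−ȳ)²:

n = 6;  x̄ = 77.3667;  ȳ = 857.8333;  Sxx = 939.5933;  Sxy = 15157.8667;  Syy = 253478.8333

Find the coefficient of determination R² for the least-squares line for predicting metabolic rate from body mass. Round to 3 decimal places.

R² = Sxy²/(Sxx·Syy) = (15157.8667)²/(939.5933·253478.8333) = 0.964705

0.965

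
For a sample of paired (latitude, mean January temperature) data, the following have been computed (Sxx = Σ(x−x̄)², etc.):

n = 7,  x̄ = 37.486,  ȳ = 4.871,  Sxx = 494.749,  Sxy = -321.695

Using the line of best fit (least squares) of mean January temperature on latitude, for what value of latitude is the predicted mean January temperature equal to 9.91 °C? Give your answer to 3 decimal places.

29.736

b = Sxy/Sxx = -321.695/494.749 = -0.650219
a = ȳ − b·x̄ = 4.871 − (-0.650219)·37.486 = 29.245094
Set a + b·x = 9.91: x = (9.91 − 29.245094) / (-0.650219) = 29.736299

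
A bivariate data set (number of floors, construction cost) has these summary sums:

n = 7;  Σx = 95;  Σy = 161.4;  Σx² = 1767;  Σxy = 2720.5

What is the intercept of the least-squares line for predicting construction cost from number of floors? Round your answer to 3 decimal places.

Sxx = Σx² − (Σx)²/n = 1767 − 1289.285714 = 477.714286
Sxy = Σxy − (Σx)(Σy)/n = 2720.5 − 2190.428571 = 530.071429
b = Sxy/Sxx = 530.071429/477.714286 = 1.109599
a = ȳ − b·x̄ = 23.057143 − 1.109599·13.571429 = 7.998295

7.998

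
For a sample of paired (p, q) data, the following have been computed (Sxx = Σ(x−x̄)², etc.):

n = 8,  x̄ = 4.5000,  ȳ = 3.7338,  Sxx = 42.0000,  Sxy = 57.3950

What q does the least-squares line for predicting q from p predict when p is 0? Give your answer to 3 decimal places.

-2.416

b = Sxy/Sxx = 57.395/42 = 1.366548
a = ȳ − b·x̄ = 3.7338 − 1.366548·4.5 = -2.415664
ŷ(0) = a + b·0 = -2.415664 + 1.366548·0 = -2.415664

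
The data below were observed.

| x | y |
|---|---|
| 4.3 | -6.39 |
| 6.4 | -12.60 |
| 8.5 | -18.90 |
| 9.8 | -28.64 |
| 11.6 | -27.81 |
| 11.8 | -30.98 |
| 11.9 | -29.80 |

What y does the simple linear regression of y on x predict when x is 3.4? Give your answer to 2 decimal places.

n = 7, Σx = 64.3, Σy = -155.12, Σxy = -1592.219, Σx² = 643.15
Sxx = Σx² − (Σx)²/n = 643.15 − 590.641429 = 52.508571
Sxy = Σxy − (Σx)(Σy)/n = -1592.219 − (-1424.888) = -167.331
b = Sxy/Sxx = -167.331/52.508571 = -3.186737
a = ȳ − b·x̄ = -22.16 − (-3.186737)·9.185714 = 7.112454
ŷ(3.4) = a + b·3.4 = 7.112454 + (-3.186737)·3.4 = -3.722451

-3.72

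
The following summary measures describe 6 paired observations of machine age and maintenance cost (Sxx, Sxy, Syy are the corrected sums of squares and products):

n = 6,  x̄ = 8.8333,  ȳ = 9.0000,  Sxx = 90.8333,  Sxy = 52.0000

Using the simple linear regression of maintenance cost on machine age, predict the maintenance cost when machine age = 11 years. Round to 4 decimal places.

10.2404

b = Sxy/Sxx = 52/90.8333 = 0.572477
a = ȳ − b·x̄ = 9 − 0.572477·8.8333 = 3.943136
ŷ(11) = a + b·11 = 3.943136 + 0.572477·11 = 10.240387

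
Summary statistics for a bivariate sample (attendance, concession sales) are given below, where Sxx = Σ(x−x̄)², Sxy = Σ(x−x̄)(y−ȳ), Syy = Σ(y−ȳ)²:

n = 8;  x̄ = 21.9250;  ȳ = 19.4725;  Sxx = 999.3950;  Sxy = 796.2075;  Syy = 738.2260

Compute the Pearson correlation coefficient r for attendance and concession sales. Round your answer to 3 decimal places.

0.927

r = Sxy/√(Sxx·Syy) = 796.2075/√(737779.37327) = 796.2075/858.940844 = 0.926964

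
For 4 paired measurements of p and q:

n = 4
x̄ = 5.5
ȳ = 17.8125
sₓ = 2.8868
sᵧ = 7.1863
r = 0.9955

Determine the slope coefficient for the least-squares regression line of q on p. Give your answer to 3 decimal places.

2.478

b = r · sᵧ/sₓ = 0.9955 · 7.1863/2.8868 = 2.478163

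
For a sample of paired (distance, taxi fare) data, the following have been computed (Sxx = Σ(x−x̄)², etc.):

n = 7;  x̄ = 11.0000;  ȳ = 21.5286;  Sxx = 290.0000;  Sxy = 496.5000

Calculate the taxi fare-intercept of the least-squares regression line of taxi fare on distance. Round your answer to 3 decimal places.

b = Sxy/Sxx = 496.5/290 = 1.712069
a = ȳ − b·x̄ = 21.5286 − 1.712069·11 = 2.695841

2.696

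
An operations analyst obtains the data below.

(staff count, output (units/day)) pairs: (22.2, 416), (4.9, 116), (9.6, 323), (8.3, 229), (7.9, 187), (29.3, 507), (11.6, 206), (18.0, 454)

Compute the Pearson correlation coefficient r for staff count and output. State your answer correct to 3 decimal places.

0.914

n = 8, Σx = 111.8, Σy = 2438, Σxy = 41699.1, Σx² = 2057.36, Σy² = 883852
Sxx = Σx² − (Σx)²/n = 2057.36 − 1562.405 = 494.955
Sxy = Σxy − (Σx)(Σy)/n = 41699.1 − 34071.05 = 7628.05
Syy = Σy² − (Σy)²/n = 883852 − 742980.5 = 140871.5
r = Sxy/√(Sxx·Syy) = 7628.05/√(69725053.2825) = 7628.05/8350.152890 = 0.913522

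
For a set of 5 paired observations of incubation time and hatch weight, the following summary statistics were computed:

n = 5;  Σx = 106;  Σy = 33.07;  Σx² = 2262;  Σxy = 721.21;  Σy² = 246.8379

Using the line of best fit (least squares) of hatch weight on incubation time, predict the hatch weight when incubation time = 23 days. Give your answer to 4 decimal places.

Sxx = Σx² − (Σx)²/n = 2262 − 2247.2 = 14.8
Sxy = Σxy − (Σx)(Σy)/n = 721.21 − 701.084 = 20.126
b = Sxy/Sxx = 20.126/14.8 = 1.359865
a = ȳ − b·x̄ = 6.614 − 1.359865·21.2 = -22.215135
ŷ(23) = a + b·23 = -22.215135 + 1.359865·23 = 9.061757

9.0618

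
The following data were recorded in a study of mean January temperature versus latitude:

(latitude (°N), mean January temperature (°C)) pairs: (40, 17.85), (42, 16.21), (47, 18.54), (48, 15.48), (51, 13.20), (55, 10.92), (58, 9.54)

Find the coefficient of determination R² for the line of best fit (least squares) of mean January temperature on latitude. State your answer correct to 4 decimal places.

0.7971

n = 7, Σx = 341, Σy = 101.74, Σxy = 4836.36, Σx² = 16867, Σy² = 1549.2466
Sxx = Σx² − (Σx)²/n = 16867 − 16611.571429 = 255.428571
Sxy = Σxy − (Σx)(Σy)/n = 4836.36 − 4956.191429 = -119.831429
Syy = Σy² − (Σy)²/n = 1549.2466 − 1478.718229 = 70.528371
R² = Sxy²/(Sxx·Syy) = (-119.831429)²/(255.428571·70.528371) = 0.797091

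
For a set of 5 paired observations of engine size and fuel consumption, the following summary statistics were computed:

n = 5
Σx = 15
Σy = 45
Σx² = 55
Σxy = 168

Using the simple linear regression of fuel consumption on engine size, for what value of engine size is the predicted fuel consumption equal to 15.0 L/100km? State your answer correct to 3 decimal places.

4.818

Sxx = Σx² − (Σx)²/n = 55 − 45 = 10
Sxy = Σxy − (Σx)(Σy)/n = 168 − 135 = 33
b = Sxy/Sxx = 33/10 = 3.3
a = ȳ − b·x̄ = 9 − 3.3·3 = -0.9
Set a + b·x = 15.0: x = (15.0 − (-0.9)) / 3.3 = 4.818182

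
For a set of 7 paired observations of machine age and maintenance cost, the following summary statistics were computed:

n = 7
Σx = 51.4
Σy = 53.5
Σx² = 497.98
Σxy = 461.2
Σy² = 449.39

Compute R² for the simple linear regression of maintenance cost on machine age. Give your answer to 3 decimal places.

0.957

Sxx = Σx² − (Σx)²/n = 497.98 − 377.422857 = 120.557143
Sxy = Σxy − (Σx)(Σy)/n = 461.2 − 392.842857 = 68.357143
Syy = Σy² − (Σy)²/n = 449.39 − 408.892857 = 40.497143
R² = Sxy²/(Sxx·Syy) = (68.357143)²/(120.557143·40.497143) = 0.957085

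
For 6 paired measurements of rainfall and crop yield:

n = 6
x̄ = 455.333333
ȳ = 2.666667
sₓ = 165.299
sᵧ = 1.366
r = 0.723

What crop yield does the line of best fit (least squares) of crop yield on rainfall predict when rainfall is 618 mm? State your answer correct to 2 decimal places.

3.64

b = r · sᵧ/sₓ = 0.723 · 1.366/165.299 = 0.005975
a = ȳ − b·x̄ = 2.666667 − 0.005975·455.333333 = -0.053830
ŷ(618) = a + b·618 = -0.053830 + 0.005975·618 = 3.638558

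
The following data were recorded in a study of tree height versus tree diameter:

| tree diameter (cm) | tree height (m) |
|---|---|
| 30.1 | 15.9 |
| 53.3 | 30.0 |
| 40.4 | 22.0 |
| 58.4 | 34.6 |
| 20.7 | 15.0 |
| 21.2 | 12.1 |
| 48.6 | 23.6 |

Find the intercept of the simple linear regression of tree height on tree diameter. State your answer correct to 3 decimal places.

1.581

n = 7, Σx = 272.7, Σy = 153.2, Σxy = 6701.01, Σx² = 12029.51
Sxx = Σx² − (Σx)²/n = 12029.51 − 10623.612857 = 1405.897143
Sxy = Σxy − (Σx)(Σy)/n = 6701.01 − 5968.234286 = 732.775714
b = Sxy/Sxx = 732.775714/1405.897143 = 0.521216
a = ȳ − b·x̄ = 21.885714 − 0.521216·38.957143 = 1.580638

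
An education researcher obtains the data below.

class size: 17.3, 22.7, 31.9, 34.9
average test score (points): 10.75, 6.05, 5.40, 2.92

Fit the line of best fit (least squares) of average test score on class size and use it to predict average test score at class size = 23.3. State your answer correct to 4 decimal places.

n = 4, Σx = 106.8, Σy = 25.12, Σxy = 597.478, Σx² = 3050.2
Sxx = Σx² − (Σx)²/n = 3050.2 − 2851.56 = 198.64
Sxy = Σxy − (Σx)(Σy)/n = 597.478 − 670.704 = -73.226
b = Sxy/Sxx = -73.226/198.64 = -0.368637
a = ȳ − b·x̄ = 6.28 − (-0.368637)·26.7 = 16.122601
ŷ(23.3) = a + b·23.3 = 16.122601 + (-0.368637)·23.3 = 7.533365

7.5334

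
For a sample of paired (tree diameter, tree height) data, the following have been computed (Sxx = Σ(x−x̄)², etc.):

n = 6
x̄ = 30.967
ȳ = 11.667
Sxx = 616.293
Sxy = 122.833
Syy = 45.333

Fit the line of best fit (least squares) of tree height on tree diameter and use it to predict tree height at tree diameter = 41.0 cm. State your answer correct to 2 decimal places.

b = Sxy/Sxx = 122.833/616.293 = 0.199309
a = ȳ − b·x̄ = 11.667 − 0.199309·30.967 = 5.494985
ŷ(41.0) = a + b·41.0 = 5.494985 + 0.199309·41 = 13.666671

13.67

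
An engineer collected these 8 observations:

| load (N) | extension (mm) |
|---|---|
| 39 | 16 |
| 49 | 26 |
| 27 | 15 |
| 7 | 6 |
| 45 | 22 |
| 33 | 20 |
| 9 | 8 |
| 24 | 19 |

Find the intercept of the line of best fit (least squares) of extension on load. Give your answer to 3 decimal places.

n = 8, Σx = 233, Σy = 132, Σxy = 4523, Σx² = 8471
Sxx = Σx² − (Σx)²/n = 8471 − 6786.125 = 1684.875
Sxy = Σxy − (Σx)(Σy)/n = 4523 − 3844.5 = 678.5
b = Sxy/Sxx = 678.5/1684.875 = 0.402700
a = ȳ − b·x̄ = 16.5 − 0.402700·29.125 = 4.771348

4.771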